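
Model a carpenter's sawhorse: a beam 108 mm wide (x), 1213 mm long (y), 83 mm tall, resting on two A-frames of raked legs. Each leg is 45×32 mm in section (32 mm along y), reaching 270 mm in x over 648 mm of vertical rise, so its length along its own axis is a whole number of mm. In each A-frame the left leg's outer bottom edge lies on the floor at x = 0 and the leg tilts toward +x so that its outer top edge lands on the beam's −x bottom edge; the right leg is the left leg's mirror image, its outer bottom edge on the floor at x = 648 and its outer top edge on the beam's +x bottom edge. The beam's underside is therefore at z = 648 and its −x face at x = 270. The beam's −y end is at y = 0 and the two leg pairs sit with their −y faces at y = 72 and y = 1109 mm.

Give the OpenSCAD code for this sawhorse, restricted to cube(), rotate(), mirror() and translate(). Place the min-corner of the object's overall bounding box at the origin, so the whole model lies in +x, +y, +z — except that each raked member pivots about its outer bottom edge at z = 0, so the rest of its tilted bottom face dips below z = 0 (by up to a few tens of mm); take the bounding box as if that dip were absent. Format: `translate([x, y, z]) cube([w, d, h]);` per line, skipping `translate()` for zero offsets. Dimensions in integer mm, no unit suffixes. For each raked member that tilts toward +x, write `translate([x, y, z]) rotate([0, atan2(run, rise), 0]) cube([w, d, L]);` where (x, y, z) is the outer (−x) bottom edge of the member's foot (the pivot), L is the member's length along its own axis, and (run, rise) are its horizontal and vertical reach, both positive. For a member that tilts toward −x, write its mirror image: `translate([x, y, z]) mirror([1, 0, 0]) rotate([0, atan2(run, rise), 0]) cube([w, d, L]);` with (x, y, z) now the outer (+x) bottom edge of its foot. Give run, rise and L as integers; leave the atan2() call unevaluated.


translate([270, 0, 648]) cube([108, 1213, 83]);
translate([0, 72, 0]) rotate([0, atan2(270, 648), 0]) cube([45, 32, 702]);
translate([648, 72, 0]) mirror([1, 0, 0]) rotate([0, atan2(270, 648), 0]) cube([45, 32, 702]);
translate([0, 1109, 0]) rotate([0, atan2(270, 648), 0]) cube([45, 32, 702]);
translate([648, 1109, 0]) mirror([1, 0, 0]) rotate([0, atan2(270, 648), 0]) cube([45, 32, 702]);


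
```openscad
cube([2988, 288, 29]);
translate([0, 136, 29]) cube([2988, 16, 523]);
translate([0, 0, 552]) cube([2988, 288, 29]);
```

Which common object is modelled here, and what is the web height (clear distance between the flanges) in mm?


An I-beam. The web height is 523 mm.

Two wide flanges with a thin centred web — an I-beam. Overall 581 mm minus two 29 mm flanges gives a web of 581 − 2·29 = 523 mm.


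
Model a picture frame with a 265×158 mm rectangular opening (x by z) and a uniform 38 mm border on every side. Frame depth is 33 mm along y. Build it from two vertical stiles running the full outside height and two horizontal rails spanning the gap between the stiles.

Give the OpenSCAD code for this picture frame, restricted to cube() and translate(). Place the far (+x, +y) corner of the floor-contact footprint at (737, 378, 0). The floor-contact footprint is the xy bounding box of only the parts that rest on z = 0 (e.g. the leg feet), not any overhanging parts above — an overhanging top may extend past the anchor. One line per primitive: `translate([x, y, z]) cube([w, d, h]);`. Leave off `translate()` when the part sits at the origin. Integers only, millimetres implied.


translate([396, 345, 0]) cube([38, 33, 234]);
translate([699, 345, 0]) cube([38, 33, 234]);
translate([434, 345, 0]) cube([265, 33, 38]);
translate([434, 345, 196]) cube([265, 33, 38]);


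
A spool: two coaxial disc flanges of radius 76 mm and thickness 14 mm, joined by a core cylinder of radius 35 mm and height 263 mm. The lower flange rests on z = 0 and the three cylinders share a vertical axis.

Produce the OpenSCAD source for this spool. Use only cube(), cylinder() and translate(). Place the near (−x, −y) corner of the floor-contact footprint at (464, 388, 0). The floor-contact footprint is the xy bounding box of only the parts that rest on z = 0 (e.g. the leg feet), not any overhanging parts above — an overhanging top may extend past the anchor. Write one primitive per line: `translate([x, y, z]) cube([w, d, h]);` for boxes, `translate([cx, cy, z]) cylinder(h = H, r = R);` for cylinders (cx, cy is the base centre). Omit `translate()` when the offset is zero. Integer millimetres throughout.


translate([540, 464, 0]) cylinder(h = 14, r = 76);
translate([540, 464, 14]) cylinder(h = 263, r = 35);
translate([540, 464, 277]) cylinder(h = 14, r = 76);


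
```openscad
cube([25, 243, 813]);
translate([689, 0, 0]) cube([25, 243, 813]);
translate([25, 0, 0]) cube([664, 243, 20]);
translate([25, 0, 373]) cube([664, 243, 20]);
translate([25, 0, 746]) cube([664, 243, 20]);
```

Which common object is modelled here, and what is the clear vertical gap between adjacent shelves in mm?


A bookshelf. The clear shelf gap is 353 mm.

Two tall side panels with 3 horizontal boards between them — a bookshelf. The first two shelf undersides are at z = 0 and z = 373; with shelf thickness 20, the clear gap is 373 − 0 − 20 = 353 mm.


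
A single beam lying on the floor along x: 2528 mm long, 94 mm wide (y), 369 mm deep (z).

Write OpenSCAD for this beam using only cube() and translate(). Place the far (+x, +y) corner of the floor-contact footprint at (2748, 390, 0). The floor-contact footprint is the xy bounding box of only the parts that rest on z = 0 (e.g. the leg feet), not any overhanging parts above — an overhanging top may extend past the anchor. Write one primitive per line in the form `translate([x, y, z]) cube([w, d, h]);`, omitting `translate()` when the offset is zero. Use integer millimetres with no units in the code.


translate([220, 296, 0]) cube([2528, 94, 369]);


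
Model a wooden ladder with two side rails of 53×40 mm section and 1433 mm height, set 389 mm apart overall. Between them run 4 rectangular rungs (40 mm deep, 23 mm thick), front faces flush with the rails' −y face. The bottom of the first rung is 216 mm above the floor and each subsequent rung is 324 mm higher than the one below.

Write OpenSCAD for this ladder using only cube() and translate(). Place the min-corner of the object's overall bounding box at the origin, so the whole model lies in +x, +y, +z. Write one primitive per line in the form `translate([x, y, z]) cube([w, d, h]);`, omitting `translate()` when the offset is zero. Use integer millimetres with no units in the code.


cube([53, 40, 1433]);
translate([336, 0, 0]) cube([53, 40, 1433]);
translate([53, 0, 216]) cube([283, 40, 23]);
translate([53, 0, 540]) cube([283, 40, 23]);
translate([53, 0, 864]) cube([283, 40, 23]);
translate([53, 0, 1188]) cube([283, 40, 23]);


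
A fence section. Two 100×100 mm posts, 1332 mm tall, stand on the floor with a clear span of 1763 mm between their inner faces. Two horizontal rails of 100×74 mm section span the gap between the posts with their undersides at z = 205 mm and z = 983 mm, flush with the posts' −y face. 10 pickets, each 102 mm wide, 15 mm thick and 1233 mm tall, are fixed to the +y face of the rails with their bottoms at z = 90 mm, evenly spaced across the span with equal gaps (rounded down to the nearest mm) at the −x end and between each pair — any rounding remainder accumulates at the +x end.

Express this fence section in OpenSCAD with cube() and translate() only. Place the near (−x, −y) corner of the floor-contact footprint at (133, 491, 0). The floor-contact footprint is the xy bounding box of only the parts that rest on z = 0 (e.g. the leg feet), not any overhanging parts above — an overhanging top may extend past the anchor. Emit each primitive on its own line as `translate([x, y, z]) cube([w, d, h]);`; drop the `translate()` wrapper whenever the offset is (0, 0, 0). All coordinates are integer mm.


translate([133, 491, 0]) cube([100, 100, 1332]);
translate([1996, 491, 0]) cube([100, 100, 1332]);
translate([233, 491, 205]) cube([1763, 100, 74]);
translate([233, 491, 983]) cube([1763, 100, 74]);
translate([300, 591, 90]) cube([102, 15, 1233]);
translate([469, 591, 90]) cube([102, 15, 1233]);
translate([638, 591, 90]) cube([102, 15, 1233]);
translate([807, 591, 90]) cube([102, 15, 1233]);
translate([976, 591, 90]) cube([102, 15, 1233]);
translate([1145, 591, 90]) cube([102, 15, 1233]);
translate([1314, 591, 90]) cube([102, 15, 1233]);
translate([1483, 591, 90]) cube([102, 15, 1233]);
translate([1652, 591, 90]) cube([102, 15, 1233]);
translate([1821, 591, 90]) cube([102, 15, 1233]);


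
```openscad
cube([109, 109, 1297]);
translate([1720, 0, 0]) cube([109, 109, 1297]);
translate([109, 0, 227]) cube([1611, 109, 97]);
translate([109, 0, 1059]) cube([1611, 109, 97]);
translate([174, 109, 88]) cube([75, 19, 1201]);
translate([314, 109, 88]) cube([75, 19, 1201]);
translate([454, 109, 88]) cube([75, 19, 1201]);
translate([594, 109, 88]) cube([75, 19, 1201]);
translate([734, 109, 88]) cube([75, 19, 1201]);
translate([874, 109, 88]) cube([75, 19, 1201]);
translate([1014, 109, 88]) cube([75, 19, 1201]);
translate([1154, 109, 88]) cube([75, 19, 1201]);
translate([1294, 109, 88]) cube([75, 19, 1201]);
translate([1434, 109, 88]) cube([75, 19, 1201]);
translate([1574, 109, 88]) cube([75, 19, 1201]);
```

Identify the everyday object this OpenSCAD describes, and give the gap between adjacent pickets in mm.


A fence section. The picket gap is 65 mm.

Two posts, two rails, 11 pickets — a fence section. Span 1611 mm holds 11 pickets of 75 mm with 12 equal gaps: ⌊(1611 − 11·75) / 12⌋ = 65 mm.


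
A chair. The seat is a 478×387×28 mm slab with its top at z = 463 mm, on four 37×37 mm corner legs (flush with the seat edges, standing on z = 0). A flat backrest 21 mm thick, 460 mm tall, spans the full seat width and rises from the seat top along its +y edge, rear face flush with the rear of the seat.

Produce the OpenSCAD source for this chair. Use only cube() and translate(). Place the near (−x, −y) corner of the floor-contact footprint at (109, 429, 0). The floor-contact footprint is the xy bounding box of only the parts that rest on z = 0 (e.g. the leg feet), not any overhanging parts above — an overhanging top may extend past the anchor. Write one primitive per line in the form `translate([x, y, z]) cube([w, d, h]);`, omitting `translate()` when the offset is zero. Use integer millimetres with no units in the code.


// leg_h = 463 - 28 = 435
translate([109, 429, 435]) cube([478, 387, 28]);
translate([109, 429, 0]) cube([37, 37, 435]);
translate([550, 429, 0]) cube([37, 37, 435]);
translate([109, 779, 0]) cube([37, 37, 435]);
translate([550, 779, 0]) cube([37, 37, 435]);
translate([109, 795, 463]) cube([478, 21, 460]);


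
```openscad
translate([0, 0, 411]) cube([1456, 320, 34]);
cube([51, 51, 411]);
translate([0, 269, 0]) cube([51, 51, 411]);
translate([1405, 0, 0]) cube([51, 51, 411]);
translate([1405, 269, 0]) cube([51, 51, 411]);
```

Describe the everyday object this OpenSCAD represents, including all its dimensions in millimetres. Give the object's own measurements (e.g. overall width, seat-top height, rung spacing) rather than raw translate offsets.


A long wooden bench with a 1456 mm (x) × 320 mm (y) seat, 34 mm thick, its top surface 445 mm above the floor. Four 51 mm square legs at the seat corners, flush with the edges, run from z = 0 to the seat underside.


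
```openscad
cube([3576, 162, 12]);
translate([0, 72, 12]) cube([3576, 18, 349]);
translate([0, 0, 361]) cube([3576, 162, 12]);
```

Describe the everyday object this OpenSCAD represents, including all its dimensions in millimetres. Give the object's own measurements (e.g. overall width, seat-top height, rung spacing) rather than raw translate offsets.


An I-beam lying along x, 3576 mm long. Overall section height 373 mm. Two flanges 162 mm wide (y) and 12 mm thick, one on the floor and one at the top; a web 18 mm thick runs between them, centred on the flange width.


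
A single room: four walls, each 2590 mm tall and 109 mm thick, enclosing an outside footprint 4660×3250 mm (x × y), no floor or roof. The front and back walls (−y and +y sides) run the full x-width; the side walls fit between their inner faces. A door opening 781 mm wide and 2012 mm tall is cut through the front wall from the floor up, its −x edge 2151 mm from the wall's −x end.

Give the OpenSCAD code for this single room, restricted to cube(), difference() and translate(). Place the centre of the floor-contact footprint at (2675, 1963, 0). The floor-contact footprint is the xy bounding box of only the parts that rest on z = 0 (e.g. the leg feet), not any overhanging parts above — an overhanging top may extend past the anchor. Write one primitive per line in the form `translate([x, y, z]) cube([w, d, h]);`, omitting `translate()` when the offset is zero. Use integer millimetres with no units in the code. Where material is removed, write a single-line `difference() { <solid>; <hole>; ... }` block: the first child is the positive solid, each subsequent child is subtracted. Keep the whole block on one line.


difference() { translate([345, 338, 0]) cube([4660, 109, 2590]); translate([2496, 338, 0]) cube([781, 109, 2012]); }
translate([345, 3479, 0]) cube([4660, 109, 2590]);
translate([345, 447, 0]) cube([109, 3032, 2590]);
translate([4896, 447, 0]) cube([109, 3032, 2590]);


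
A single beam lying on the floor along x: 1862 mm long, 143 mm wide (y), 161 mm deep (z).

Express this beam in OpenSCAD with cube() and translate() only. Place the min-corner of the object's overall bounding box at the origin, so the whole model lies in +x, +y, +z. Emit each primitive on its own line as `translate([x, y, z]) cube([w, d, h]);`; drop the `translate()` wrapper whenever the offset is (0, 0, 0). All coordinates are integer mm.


cube([1862, 143, 161]);


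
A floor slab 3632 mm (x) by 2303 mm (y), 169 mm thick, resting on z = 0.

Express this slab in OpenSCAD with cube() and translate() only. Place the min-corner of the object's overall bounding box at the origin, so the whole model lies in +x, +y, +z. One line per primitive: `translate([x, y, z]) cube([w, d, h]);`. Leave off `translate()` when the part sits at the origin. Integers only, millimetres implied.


cube([3632, 2303, 169]);


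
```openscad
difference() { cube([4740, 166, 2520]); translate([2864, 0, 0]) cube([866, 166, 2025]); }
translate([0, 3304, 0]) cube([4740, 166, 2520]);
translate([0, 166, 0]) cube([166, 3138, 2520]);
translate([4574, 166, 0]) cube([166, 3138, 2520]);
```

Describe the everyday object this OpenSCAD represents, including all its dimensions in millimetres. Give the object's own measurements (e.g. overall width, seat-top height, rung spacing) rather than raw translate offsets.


A single room: four walls, each 2520 mm tall and 166 mm thick, enclosing an outside footprint 4740×3470 mm (x × y), no floor or roof. The front and back walls (−y and +y sides) run the full x-width; the side walls fit between their inner faces. A door opening 866 mm wide and 2025 mm tall is cut through the front wall from the floor up, its −x edge 2864 mm from the wall's −x end.


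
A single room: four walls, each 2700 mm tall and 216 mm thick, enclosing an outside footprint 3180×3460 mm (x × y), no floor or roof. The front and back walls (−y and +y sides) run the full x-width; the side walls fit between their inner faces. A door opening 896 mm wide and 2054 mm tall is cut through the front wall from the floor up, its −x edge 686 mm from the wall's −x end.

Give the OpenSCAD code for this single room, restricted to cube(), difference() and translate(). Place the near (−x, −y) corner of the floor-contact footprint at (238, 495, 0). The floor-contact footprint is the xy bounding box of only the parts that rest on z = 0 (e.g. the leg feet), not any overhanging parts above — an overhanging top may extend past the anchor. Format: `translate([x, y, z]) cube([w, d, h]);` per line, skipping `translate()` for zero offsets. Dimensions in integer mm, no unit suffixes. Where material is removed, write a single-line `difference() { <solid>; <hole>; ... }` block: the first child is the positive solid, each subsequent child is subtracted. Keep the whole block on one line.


difference() { translate([238, 495, 0]) cube([3180, 216, 2700]); translate([924, 495, 0]) cube([896, 216, 2054]); }
translate([238, 3739, 0]) cube([3180, 216, 2700]);
translate([238, 711, 0]) cube([216, 3028, 2700]);
translate([3202, 711, 0]) cube([216, 3028, 2700]);


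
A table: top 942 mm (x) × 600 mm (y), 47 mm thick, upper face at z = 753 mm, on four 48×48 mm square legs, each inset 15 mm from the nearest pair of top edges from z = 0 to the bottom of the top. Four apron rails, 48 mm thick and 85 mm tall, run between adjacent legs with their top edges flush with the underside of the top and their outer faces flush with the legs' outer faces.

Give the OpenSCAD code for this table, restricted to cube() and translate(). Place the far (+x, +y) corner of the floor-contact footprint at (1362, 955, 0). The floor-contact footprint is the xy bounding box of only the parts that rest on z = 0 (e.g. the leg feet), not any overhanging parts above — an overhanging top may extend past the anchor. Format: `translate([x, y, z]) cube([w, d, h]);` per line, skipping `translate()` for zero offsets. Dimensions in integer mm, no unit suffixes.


// leg_h = 753 - 47 = 706
// apron z = 706 - 85 = 621
translate([435, 370, 706]) cube([942, 600, 47]);
translate([450, 385, 0]) cube([48, 48, 706]);
translate([1314, 385, 0]) cube([48, 48, 706]);
translate([450, 907, 0]) cube([48, 48, 706]);
translate([1314, 907, 0]) cube([48, 48, 706]);
translate([498, 385, 621]) cube([816, 48, 85]);
translate([498, 907, 621]) cube([816, 48, 85]);
translate([450, 433, 621]) cube([48, 474, 85]);
translate([1314, 433, 621]) cube([48, 474, 85]);


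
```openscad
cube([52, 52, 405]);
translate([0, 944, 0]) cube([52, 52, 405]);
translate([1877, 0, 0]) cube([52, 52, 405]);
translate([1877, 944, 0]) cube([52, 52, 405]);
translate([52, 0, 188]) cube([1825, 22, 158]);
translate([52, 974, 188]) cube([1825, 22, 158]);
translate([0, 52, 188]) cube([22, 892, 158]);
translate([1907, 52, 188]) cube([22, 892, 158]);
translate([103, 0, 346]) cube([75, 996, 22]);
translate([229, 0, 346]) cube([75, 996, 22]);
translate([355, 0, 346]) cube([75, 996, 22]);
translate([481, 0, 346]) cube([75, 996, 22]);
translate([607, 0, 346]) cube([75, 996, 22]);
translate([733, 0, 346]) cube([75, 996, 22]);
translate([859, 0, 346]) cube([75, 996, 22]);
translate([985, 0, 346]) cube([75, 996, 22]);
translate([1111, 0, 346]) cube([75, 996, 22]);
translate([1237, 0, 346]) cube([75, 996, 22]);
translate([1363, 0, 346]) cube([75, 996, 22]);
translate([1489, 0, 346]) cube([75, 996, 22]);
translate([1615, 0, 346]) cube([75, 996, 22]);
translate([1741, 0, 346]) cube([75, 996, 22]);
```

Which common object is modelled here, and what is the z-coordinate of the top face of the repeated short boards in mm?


A bed frame. The slat-top height is 368 mm.

Four posts, four rails, and a row of slats — a bed frame. Slats sit on the rails at z = 188 + 158 = 346; with slat thickness 22, the top is 368 mm.


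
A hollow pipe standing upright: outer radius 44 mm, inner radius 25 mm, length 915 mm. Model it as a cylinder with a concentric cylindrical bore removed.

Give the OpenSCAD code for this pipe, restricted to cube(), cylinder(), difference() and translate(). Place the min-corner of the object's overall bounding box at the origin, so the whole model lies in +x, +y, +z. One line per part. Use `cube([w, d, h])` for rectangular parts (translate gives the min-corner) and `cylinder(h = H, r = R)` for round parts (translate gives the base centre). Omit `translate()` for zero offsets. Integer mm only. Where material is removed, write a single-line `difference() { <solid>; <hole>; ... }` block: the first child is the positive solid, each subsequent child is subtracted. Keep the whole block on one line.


difference() { translate([44, 44, 0]) cylinder(h = 915, r = 44); translate([44, 44, 0]) cylinder(h = 915, r = 25); }


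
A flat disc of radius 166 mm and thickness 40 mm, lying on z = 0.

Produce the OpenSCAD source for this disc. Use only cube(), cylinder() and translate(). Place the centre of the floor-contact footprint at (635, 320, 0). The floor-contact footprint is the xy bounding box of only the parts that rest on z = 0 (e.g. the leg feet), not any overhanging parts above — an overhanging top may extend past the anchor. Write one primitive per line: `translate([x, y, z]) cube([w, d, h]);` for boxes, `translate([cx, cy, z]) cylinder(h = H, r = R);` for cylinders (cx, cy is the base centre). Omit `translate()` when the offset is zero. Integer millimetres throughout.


translate([635, 320, 0]) cylinder(h = 40, r = 166);


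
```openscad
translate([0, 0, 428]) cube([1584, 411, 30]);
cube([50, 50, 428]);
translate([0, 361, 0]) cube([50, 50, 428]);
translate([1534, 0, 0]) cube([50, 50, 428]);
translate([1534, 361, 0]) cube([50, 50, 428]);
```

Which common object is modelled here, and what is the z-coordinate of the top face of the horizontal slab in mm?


A bench. The seat-top height is 458 mm.

A long slab on four corner posts — a bench. The slab sits at z = 428 with thickness 30, so the top is 428 + 30 = 458 mm.


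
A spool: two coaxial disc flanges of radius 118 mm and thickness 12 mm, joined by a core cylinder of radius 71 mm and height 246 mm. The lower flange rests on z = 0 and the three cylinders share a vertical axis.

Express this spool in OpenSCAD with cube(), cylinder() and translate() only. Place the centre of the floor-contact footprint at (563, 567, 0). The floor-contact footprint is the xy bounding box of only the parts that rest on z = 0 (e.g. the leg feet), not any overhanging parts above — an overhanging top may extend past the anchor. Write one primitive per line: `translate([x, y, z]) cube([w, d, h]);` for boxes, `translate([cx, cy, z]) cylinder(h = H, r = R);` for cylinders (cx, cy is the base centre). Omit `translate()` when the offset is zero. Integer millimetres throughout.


translate([563, 567, 0]) cylinder(h = 12, r = 118);
translate([563, 567, 12]) cylinder(h = 246, r = 71);
translate([563, 567, 258]) cylinder(h = 12, r = 118);


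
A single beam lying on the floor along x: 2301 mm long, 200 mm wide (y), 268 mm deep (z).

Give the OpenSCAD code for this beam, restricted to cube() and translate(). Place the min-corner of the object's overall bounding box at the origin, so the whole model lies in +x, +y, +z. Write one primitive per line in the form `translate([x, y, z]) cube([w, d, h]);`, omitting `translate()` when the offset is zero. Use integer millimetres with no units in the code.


cube([2301, 200, 268]);


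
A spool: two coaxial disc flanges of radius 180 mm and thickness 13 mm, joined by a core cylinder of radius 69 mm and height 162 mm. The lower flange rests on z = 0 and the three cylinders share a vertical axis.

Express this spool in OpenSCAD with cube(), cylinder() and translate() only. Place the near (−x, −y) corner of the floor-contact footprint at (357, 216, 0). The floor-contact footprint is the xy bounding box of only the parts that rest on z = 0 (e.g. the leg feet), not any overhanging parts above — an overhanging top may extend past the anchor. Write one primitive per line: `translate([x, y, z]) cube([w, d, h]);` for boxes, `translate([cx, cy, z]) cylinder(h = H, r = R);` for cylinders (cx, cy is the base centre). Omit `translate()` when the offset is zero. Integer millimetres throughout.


translate([537, 396, 0]) cylinder(h = 13, r = 180);
translate([537, 396, 13]) cylinder(h = 162, r = 69);
translate([537, 396, 175]) cylinder(h = 13, r = 180);


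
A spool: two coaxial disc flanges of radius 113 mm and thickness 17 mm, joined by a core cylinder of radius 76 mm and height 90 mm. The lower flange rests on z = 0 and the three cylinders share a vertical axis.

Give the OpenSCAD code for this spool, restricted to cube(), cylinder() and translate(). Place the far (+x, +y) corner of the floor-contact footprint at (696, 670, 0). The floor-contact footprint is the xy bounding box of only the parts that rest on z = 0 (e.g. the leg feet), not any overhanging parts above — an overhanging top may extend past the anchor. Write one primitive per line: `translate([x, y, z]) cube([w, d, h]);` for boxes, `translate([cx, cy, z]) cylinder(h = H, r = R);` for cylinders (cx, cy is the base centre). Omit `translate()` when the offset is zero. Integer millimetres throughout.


translate([583, 557, 0]) cylinder(h = 17, r = 113);
translate([583, 557, 17]) cylinder(h = 90, r = 76);
translate([583, 557, 107]) cylinder(h = 17, r = 113);


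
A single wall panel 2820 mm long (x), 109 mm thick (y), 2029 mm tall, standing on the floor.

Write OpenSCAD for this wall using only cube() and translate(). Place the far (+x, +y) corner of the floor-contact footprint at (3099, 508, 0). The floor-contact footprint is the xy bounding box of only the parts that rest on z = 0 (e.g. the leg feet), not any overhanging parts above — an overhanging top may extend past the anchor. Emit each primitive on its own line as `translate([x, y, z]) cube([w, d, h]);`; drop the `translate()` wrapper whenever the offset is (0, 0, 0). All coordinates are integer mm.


translate([279, 399, 0]) cube([2820, 109, 2029]);


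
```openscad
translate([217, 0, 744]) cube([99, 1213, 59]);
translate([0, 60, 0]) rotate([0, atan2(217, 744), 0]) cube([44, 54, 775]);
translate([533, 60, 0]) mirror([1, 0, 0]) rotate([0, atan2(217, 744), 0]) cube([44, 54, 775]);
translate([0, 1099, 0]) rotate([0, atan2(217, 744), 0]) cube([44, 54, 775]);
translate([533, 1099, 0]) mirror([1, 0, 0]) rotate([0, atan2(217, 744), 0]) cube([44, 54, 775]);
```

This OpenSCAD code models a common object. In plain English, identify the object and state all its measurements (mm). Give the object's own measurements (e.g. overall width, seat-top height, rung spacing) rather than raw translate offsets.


A sawhorse. A 99×1213×59 mm beam (x, y, z) sits on two A-frame leg pairs. Each pair is two raked legs of 44×54 mm section (54 mm along y) splaying symmetrically in x. Each leg rises 744 mm vertically over 217 mm of horizontal reach and is 775 mm long along its own axis. Every leg's outer bottom edge rests on the floor and its outer top edge meets a bottom edge of the beam — the left legs (tilting toward +x) meet the beam's −x bottom edge, the right legs (their mirror images, tilting toward −x) meet its +x bottom edge — so the leg tops tuck under the beam, the beam's underside is 744 mm above the floor, and the feet are 533 mm apart outside-to-outside with the beam centred between them. The two leg pairs are set in 60 mm from either end of the beam.


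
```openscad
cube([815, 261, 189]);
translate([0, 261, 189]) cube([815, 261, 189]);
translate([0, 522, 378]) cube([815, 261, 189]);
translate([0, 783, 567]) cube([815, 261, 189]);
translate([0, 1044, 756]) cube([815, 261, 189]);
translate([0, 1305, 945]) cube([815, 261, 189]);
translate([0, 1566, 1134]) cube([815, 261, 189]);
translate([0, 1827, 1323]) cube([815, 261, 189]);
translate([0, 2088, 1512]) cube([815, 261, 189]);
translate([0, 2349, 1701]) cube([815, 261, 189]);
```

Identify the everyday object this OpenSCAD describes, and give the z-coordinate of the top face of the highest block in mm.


A staircase. The total rise is 1890 mm.

10 identical blocks, each offset up and back from the previous — a staircase. Each step is 189 mm tall and there are 10 of them, so the total rise is 10 × 189 = 1890 mm.


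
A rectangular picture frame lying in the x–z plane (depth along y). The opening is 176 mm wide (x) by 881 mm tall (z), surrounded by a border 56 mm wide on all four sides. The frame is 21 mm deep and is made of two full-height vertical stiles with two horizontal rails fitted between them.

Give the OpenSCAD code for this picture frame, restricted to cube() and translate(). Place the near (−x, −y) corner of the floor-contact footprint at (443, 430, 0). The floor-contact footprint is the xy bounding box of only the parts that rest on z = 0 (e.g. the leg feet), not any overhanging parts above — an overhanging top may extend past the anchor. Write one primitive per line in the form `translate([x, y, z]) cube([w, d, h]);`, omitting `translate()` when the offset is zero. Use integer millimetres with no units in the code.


translate([443, 430, 0]) cube([56, 21, 993]);
translate([675, 430, 0]) cube([56, 21, 993]);
translate([499, 430, 0]) cube([176, 21, 56]);
translate([499, 430, 937]) cube([176, 21, 56]);


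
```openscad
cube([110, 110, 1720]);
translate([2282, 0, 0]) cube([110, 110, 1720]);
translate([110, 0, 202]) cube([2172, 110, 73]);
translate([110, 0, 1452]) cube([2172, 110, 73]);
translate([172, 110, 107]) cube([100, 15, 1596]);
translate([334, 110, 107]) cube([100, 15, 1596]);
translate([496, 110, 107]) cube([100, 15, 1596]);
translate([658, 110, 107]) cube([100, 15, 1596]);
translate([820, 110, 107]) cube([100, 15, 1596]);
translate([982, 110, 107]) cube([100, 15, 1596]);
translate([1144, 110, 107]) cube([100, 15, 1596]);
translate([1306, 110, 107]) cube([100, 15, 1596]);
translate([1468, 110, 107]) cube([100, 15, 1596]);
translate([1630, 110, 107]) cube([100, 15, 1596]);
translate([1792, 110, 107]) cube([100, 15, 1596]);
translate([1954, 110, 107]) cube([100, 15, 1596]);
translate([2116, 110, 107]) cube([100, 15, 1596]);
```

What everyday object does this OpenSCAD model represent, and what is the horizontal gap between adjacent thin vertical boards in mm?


A fence section. The picket gap is 62 mm.

Two posts, two rails, 13 pickets — a fence section. Span 2172 mm holds 13 pickets of 100 mm with 14 equal gaps: ⌊(2172 − 13·100) / 14⌋ = 62 mm.


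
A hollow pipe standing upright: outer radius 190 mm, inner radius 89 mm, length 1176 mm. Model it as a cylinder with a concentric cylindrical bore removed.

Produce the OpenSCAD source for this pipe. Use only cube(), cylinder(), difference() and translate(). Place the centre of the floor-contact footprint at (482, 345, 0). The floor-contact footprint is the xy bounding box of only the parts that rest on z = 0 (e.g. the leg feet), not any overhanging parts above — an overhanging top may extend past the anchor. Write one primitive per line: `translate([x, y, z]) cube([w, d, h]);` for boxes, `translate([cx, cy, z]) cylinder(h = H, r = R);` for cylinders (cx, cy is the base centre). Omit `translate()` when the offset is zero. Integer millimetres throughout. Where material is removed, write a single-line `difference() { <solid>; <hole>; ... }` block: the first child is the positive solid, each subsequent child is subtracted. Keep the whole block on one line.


difference() { translate([482, 345, 0]) cylinder(h = 1176, r = 190); translate([482, 345, 0]) cylinder(h = 1176, r = 89); }


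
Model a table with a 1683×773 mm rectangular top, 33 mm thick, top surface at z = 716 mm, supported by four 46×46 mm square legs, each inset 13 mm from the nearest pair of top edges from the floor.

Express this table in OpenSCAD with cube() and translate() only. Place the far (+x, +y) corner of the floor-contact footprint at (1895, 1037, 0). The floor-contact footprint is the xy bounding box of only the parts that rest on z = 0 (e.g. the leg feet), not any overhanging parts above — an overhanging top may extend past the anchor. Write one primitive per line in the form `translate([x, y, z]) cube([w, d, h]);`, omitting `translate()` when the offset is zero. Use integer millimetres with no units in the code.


translate([225, 277, 683]) cube([1683, 773, 33]);
translate([238, 290, 0]) cube([46, 46, 683]);
translate([1849, 290, 0]) cube([46, 46, 683]);
translate([238, 991, 0]) cube([46, 46, 683]);
translate([1849, 991, 0]) cube([46, 46, 683]);


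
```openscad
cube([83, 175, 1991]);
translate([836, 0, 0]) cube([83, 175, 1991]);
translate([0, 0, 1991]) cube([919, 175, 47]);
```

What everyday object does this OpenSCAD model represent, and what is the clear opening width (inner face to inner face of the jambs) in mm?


A door frame. The clear opening width is 753 mm.

Two 1991 mm tall posts with a header on top — a door frame. The left jamb is 83 mm wide at x = 0; the right jamb starts at x = 836. The clear opening is 836 − 83 = 753 mm.


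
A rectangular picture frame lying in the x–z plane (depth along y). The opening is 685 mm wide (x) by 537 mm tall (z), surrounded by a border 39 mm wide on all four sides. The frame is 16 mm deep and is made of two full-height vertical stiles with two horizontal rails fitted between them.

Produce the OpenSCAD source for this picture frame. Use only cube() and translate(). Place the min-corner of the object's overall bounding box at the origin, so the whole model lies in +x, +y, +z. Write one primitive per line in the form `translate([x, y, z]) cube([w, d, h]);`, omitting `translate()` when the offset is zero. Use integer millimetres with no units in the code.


cube([39, 16, 615]);
translate([724, 0, 0]) cube([39, 16, 615]);
translate([39, 0, 0]) cube([685, 16, 39]);
translate([39, 0, 576]) cube([685, 16, 39]);


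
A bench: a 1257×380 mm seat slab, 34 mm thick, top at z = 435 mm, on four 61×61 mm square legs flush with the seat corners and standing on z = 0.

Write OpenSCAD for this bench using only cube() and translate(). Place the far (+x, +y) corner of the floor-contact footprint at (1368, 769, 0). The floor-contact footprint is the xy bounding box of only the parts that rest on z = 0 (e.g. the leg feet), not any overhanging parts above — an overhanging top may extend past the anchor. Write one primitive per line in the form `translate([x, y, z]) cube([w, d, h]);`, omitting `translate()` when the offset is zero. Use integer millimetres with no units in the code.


translate([111, 389, 401]) cube([1257, 380, 34]);
translate([111, 389, 0]) cube([61, 61, 401]);
translate([111, 708, 0]) cube([61, 61, 401]);
translate([1307, 389, 0]) cube([61, 61, 401]);
translate([1307, 708, 0]) cube([61, 61, 401]);


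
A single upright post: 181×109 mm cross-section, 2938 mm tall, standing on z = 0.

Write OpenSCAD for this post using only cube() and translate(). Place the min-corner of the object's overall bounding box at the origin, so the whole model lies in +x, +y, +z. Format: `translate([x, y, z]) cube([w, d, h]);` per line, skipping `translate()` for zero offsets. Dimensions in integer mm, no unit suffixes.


cube([181, 109, 2938]);


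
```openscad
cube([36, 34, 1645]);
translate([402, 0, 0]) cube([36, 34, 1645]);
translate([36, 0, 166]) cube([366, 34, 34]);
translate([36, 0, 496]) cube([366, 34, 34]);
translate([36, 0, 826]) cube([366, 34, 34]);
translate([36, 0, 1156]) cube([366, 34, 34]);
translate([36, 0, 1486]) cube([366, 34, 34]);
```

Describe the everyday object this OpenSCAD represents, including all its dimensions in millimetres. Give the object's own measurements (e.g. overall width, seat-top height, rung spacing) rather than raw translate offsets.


A straight ladder. Two 36×34 mm vertical rails, 1645 mm tall, stand 438 mm apart (outside-to-outside) with their front faces coplanar on the −y side. 5 rungs, each 34 mm deep and 34 mm tall, span between the inner faces of the rails, front faces flush with the rails. The lowest rung's underside is at z = 166 mm and rungs are spaced 330 mm apart (underside to underside).


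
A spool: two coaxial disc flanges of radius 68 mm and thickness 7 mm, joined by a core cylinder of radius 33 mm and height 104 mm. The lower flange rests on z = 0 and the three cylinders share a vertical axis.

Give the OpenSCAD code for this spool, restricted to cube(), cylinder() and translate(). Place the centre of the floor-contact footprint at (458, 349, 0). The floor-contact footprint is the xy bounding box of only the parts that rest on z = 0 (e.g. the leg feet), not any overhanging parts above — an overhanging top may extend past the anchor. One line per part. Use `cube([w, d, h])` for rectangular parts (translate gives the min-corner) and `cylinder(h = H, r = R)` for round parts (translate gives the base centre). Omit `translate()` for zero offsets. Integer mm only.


translate([458, 349, 0]) cylinder(h = 7, r = 68);
translate([458, 349, 7]) cylinder(h = 104, r = 33);
translate([458, 349, 111]) cylinder(h = 7, r = 68);


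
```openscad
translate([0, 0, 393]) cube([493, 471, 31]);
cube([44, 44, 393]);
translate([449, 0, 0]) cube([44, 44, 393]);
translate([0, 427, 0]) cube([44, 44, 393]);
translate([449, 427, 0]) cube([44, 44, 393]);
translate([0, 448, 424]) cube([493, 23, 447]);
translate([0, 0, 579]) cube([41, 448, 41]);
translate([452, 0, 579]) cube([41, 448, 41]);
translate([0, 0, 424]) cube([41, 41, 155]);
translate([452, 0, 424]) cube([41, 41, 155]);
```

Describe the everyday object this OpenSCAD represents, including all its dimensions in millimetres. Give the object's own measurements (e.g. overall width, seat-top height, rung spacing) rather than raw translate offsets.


A chair. The seat is a 493×471×31 mm slab with its top at z = 424 mm, on four 44×44 mm corner legs (flush with the seat edges, standing on z = 0). A flat backrest 23 mm thick, 447 mm tall, spans the full seat width and rises from the seat top along its +y edge, rear face flush with the rear of the seat. Two armrests of 41×41 mm section run along each side from the seat's front edge to the front of the backrest, top faces 196 mm above the seat top and outer faces flush with the seat's x-edges; a 41×41 mm post under the front of each armrest stands on the seat at the front corner.


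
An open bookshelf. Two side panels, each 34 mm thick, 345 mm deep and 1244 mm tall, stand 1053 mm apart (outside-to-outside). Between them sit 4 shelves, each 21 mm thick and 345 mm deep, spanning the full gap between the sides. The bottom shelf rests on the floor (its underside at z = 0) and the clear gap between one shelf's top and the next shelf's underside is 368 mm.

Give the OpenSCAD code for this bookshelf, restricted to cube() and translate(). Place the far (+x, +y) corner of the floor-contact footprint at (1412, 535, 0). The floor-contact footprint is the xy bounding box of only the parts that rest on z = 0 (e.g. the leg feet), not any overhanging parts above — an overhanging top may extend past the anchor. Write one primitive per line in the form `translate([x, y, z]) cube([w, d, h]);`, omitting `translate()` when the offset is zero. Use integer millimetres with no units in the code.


translate([359, 190, 0]) cube([34, 345, 1244]);
translate([1378, 190, 0]) cube([34, 345, 1244]);
translate([393, 190, 0]) cube([985, 345, 21]);
translate([393, 190, 389]) cube([985, 345, 21]);
translate([393, 190, 778]) cube([985, 345, 21]);
translate([393, 190, 1167]) cube([985, 345, 21]);


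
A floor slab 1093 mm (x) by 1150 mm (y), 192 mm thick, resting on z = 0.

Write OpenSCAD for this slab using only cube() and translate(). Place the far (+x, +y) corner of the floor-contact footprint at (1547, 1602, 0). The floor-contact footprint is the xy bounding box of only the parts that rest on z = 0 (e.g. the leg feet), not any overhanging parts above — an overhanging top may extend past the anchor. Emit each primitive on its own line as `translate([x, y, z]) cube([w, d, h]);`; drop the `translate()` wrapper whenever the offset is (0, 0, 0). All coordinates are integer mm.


translate([454, 452, 0]) cube([1093, 1150, 192]);


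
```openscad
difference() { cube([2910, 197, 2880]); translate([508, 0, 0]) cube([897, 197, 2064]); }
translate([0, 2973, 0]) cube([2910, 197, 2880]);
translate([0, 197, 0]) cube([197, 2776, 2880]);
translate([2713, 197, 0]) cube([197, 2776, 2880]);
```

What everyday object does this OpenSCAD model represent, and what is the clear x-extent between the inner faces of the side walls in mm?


A single room. The interior width is 2516 mm.

Four walls enclosing a rectangle with a door in the front wall — a room. Outside width 2910 minus two 197 mm walls gives 2516 mm.
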